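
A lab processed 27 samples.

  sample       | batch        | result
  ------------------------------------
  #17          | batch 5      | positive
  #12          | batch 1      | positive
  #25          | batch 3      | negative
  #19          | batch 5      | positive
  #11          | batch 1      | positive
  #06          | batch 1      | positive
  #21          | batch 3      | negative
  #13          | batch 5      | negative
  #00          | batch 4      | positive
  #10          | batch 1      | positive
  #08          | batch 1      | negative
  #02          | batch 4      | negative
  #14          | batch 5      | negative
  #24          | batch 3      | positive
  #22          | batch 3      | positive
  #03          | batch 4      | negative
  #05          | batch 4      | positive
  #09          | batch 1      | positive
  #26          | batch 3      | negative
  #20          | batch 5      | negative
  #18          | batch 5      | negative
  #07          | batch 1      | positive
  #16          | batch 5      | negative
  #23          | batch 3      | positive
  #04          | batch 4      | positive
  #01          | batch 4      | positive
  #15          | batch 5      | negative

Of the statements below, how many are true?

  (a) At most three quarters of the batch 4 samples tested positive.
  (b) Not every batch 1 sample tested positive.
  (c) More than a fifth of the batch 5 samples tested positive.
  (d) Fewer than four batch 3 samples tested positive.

(a) batch 4: |A| = 6, |A ∩ B| = 4; needs |A ∩ B| / |A| ≤ 3/4 — true.
(b) batch 1: |A| = 7, |A ∩ B| = 6; needs A ⊄ B (|A ∖ B| ≥ 1) — true.
(c) batch 5: |A| = 8, |A ∩ B| = 2; needs |A ∩ B| / |A| > 1/5 — true.
(d) batch 3: |A| = 6, |A ∩ B| = 3; needs |A ∩ B| < 4 — true.

4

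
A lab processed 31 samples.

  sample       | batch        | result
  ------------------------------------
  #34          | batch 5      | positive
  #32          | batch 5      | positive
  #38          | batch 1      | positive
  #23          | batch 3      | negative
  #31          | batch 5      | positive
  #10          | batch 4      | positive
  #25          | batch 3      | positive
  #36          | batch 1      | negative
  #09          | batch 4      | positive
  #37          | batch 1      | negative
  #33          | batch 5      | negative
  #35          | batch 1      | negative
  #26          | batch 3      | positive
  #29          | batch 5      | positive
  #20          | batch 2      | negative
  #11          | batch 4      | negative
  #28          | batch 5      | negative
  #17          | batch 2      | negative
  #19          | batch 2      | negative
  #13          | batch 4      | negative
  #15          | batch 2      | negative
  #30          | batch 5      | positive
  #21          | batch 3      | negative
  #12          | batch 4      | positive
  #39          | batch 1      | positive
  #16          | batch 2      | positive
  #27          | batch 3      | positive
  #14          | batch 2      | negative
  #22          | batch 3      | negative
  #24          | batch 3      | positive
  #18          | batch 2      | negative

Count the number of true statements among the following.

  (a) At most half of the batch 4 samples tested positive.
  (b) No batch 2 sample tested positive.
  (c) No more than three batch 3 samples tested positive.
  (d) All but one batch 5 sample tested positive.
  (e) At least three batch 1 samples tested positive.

0

(a) batch 4: |A| = 5, |A ∩ B| = 3; needs |A ∩ B| ≤ |A ∖ B| — false.
(b) batch 2: |A| = 7, |A ∩ B| = 1; needs A ∩ B = ∅ (|A ∩ B| = 0) — false.
(c) batch 3: |A| = 7, |A ∩ B| = 4; needs |A ∩ B| ≤ 3 — false.
(d) batch 5: |A| = 7, |A ∩ B| = 5; needs |A ∖ B| = 1 — false.
(e) batch 1: |A| = 5, |A ∩ B| = 2; needs |A ∩ B| ≥ 3 — false.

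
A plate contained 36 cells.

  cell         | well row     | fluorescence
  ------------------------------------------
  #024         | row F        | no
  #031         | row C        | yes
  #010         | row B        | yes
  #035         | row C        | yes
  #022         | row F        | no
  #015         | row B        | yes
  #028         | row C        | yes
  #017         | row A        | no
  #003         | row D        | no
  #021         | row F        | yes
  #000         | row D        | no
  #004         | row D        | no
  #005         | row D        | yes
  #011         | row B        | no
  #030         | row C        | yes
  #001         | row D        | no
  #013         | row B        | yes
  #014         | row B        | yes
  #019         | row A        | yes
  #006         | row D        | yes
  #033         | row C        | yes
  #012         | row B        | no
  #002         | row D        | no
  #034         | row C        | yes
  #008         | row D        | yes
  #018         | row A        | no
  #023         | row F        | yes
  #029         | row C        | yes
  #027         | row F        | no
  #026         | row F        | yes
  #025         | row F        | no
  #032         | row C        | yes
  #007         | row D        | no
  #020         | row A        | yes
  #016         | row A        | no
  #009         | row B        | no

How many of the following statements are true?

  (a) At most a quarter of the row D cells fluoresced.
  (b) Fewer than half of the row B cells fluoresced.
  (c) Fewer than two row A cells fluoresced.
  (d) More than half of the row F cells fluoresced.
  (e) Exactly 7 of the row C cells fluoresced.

0

(a) row D: |A| = 9, |A ∩ B| = 3; needs |A ∩ B| / |A| ≤ 1/4 — false.
(b) row B: |A| = 7, |A ∩ B| = 4; needs |A ∩ B| < |A ∖ B| — false.
(c) row A: |A| = 5, |A ∩ B| = 2; needs |A ∩ B| < 2 — false.
(d) row F: |A| = 7, |A ∩ B| = 3; needs |A ∩ B| > |A ∖ B| — false.
(e) row C: |A| = 8, |A ∩ B| = 8; needs |A ∩ B| = 7 — false.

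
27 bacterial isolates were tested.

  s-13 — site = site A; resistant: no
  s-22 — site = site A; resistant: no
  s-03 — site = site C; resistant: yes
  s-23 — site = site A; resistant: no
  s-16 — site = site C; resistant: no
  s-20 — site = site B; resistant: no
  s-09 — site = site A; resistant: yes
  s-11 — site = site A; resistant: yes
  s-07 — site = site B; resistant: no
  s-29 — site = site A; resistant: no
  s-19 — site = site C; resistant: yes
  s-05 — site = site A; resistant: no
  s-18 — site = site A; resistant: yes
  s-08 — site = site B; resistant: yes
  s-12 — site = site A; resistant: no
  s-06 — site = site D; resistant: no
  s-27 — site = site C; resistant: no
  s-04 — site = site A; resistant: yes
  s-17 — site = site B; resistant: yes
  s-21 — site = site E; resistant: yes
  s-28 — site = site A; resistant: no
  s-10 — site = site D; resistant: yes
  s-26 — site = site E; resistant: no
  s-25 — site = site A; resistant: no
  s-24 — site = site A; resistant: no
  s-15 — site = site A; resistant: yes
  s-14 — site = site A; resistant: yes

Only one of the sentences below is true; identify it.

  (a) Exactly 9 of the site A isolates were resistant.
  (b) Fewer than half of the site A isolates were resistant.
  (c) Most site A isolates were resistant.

(b)

|A| = 15, |A ∩ B| = 6, |A ∖ B| = 9.
(a) requires |A ∩ B| = 9: false.
(b) requires |A ∩ B| < |A ∖ B|: true.
(c) requires |A ∩ B| > |A ∖ B|: false.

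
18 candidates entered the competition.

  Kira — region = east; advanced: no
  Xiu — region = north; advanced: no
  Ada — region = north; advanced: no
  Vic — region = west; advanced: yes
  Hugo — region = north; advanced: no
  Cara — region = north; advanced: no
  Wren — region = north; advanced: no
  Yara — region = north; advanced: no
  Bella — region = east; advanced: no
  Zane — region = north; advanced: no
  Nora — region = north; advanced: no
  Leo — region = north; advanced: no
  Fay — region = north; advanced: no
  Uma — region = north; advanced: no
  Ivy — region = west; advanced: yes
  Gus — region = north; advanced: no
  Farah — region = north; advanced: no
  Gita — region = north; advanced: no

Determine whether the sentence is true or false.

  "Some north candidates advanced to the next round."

False

The determiner here denotes the relation: A ∩ B ≠ ∅ (|A ∩ B| ≥ 1).
A (the restrictor) = {Xiu, Ada, Hugo, Cara, Wren, Yara, Zane, Nora, Leo, Fay, Uma, Gus, Farah, Gita}, |A| = 14.
A ∩ B = {}, so |A ∩ B| = 0.
So the statement is false.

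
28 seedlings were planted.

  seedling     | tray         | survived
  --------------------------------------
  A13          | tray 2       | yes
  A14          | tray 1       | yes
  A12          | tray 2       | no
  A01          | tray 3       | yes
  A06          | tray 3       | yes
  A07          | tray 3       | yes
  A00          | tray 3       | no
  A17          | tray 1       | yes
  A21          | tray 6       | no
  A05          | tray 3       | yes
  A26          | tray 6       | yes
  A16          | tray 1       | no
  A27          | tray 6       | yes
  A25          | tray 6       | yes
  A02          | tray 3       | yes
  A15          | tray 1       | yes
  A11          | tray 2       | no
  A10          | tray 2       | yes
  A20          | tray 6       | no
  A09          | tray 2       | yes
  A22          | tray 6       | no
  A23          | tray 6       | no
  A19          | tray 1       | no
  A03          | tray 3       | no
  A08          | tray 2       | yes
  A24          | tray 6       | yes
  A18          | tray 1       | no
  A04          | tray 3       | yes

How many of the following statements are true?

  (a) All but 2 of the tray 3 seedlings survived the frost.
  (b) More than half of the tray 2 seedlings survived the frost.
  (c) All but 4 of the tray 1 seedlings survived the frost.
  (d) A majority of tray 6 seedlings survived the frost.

(a) tray 3: |A| = 8, |A ∩ B| = 6; needs |A ∖ B| = 2 — true.
(b) tray 2: |A| = 6, |A ∩ B| = 4; needs |A ∩ B| > |A ∖ B| — true.
(c) tray 1: |A| = 6, |A ∩ B| = 3; needs |A ∖ B| = 4 — false.
(d) tray 6: |A| = 8, |A ∩ B| = 4; needs |A ∩ B| > |A ∖ B| — false.

2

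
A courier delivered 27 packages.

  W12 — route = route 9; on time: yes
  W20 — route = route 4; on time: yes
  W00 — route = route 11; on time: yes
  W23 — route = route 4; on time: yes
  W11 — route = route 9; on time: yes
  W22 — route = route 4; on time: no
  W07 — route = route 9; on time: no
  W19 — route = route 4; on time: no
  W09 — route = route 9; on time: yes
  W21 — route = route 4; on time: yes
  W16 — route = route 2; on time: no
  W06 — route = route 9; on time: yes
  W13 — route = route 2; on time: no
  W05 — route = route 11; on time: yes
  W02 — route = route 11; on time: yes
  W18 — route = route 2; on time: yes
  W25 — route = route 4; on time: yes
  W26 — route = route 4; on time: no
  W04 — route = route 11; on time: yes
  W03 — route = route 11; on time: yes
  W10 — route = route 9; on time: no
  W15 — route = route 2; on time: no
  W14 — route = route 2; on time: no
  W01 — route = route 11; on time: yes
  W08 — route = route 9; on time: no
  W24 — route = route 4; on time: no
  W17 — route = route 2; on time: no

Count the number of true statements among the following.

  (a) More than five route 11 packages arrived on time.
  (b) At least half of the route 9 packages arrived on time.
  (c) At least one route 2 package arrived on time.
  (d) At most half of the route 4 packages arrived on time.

4

(a) route 11: |A| = 6, |A ∩ B| = 6; needs |A ∩ B| > 5 — true.
(b) route 9: |A| = 7, |A ∩ B| = 4; needs |A ∩ B| ≥ |A ∖ B| — true.
(c) route 2: |A| = 6, |A ∩ B| = 1; needs A ∩ B ≠ ∅ (|A ∩ B| ≥ 1) — true.
(d) route 4: |A| = 8, |A ∩ B| = 4; needs |A ∩ B| ≤ |A ∖ B| — true.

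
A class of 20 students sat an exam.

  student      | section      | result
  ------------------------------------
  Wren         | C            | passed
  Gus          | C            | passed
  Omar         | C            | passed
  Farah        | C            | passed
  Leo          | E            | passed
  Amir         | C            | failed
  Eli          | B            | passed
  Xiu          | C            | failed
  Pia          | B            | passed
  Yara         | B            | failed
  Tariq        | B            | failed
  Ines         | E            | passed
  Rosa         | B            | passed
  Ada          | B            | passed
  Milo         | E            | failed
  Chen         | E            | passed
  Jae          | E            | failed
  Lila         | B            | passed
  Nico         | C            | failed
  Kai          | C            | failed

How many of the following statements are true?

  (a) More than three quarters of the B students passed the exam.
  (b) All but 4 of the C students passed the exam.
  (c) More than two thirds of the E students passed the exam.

1

(a) B: |A| = 7, |A ∩ B| = 5; needs |A ∩ B| / |A| > 3/4 — false.
(b) C: |A| = 8, |A ∩ B| = 4; needs |A ∖ B| = 4 — true.
(c) E: |A| = 5, |A ∩ B| = 3; needs |A ∩ B| / |A| > 2/3 — false.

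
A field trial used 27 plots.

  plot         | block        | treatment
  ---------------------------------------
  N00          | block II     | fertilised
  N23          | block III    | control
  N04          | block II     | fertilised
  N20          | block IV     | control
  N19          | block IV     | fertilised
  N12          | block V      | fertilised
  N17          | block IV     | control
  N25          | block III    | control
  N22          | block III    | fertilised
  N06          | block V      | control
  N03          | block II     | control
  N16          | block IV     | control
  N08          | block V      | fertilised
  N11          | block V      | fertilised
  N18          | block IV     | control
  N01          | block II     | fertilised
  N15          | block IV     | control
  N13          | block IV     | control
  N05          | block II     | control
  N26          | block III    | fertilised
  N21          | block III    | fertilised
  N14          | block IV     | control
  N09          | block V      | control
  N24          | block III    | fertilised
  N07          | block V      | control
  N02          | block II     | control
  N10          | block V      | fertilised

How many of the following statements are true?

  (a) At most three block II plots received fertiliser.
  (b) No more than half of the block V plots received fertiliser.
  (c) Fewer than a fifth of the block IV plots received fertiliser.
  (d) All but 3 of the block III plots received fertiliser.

2

(a) block II: |A| = 6, |A ∩ B| = 3; needs |A ∩ B| ≤ 3 — true.
(b) block V: |A| = 7, |A ∩ B| = 4; needs |A ∩ B| ≤ |A ∖ B| — false.
(c) block IV: |A| = 8, |A ∩ B| = 1; needs |A ∩ B| / |A| < 1/5 — true.
(d) block III: |A| = 6, |A ∩ B| = 4; needs |A ∖ B| = 3 — false.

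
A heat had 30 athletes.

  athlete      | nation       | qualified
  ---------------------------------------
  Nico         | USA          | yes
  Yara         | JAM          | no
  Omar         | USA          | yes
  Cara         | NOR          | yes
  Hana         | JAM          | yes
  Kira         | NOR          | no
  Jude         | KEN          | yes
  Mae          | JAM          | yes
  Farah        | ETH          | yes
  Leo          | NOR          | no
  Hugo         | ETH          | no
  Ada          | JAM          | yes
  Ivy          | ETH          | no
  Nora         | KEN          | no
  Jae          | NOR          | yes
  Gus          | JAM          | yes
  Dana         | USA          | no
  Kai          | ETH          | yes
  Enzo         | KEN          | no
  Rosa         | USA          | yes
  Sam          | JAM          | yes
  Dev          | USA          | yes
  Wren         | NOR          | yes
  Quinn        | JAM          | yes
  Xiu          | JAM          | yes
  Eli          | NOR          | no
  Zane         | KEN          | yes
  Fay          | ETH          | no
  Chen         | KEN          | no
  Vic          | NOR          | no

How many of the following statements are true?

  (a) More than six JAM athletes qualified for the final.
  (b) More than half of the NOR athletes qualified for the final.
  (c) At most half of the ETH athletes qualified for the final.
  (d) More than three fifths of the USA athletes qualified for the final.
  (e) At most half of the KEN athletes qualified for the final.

4

(a) JAM: |A| = 8, |A ∩ B| = 7; needs |A ∩ B| > 6 — true.
(b) NOR: |A| = 7, |A ∩ B| = 3; needs |A ∩ B| > |A ∖ B| — false.
(c) ETH: |A| = 5, |A ∩ B| = 2; needs |A ∩ B| ≤ |A ∖ B| — true.
(d) USA: |A| = 5, |A ∩ B| = 4; needs |A ∩ B| / |A| > 3/5 — true.
(e) KEN: |A| = 5, |A ∩ B| = 2; needs |A ∩ B| ≤ |A ∖ B| — true.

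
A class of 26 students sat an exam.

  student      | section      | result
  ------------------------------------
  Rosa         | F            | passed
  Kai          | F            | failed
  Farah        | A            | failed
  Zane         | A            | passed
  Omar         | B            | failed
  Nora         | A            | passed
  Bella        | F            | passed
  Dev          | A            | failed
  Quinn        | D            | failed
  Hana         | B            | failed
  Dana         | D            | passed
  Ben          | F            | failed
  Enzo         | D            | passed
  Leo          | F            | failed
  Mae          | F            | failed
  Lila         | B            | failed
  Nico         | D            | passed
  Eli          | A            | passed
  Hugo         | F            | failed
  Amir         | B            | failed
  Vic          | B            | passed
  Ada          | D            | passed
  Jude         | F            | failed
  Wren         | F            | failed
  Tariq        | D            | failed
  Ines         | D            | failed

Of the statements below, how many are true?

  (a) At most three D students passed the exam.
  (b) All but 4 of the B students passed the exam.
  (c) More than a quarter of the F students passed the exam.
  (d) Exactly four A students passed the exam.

1

(a) D: |A| = 7, |A ∩ B| = 4; needs |A ∩ B| ≤ 3 — false.
(b) B: |A| = 5, |A ∩ B| = 1; needs |A ∖ B| = 4 — true.
(c) F: |A| = 9, |A ∩ B| = 2; needs |A ∩ B| / |A| > 1/4 — false.
(d) A: |A| = 5, |A ∩ B| = 3; needs |A ∩ B| = 4 — false.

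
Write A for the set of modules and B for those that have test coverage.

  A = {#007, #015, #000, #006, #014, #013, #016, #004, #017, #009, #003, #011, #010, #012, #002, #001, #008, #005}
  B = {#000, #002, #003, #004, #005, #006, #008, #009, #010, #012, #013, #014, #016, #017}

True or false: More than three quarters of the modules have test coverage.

'More than three quarters of the modules have test coverage' holds iff |A ∩ B| / |A| > 3/4.
|A| = 18, |A ∩ B| = 14, |A ∖ B| = 4.
|A ∩ B|/|A| = 14/18, so the statement is true.

True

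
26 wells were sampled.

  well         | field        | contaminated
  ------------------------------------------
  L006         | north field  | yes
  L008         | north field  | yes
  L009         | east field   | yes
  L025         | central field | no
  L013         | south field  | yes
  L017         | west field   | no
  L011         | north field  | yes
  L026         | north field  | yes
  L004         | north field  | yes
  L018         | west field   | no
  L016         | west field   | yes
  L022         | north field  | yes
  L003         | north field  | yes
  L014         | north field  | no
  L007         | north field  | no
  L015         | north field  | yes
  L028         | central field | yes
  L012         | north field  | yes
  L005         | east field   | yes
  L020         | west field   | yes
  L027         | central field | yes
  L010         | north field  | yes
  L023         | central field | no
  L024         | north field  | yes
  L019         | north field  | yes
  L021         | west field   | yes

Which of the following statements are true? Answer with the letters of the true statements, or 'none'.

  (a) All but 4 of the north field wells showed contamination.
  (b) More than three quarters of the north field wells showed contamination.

|A| = 14, |A ∩ B| = 12, |A ∖ B| = 2.
(a) |A ∖ B| = 4: fails.
(b) |A ∩ B| / |A| > 3/4: holds.

(b)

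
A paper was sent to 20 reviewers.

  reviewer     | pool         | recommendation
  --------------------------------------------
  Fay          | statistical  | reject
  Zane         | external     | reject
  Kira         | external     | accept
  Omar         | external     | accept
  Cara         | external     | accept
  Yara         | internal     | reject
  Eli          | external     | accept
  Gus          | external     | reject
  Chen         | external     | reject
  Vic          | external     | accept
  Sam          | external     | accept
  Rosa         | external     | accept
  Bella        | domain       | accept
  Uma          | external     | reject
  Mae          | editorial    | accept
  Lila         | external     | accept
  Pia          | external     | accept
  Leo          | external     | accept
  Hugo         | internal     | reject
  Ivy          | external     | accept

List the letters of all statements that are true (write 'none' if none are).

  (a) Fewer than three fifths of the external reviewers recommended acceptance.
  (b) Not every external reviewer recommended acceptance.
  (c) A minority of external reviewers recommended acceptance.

(b)

|A| = 15, |A ∩ B| = 11, |A ∖ B| = 4.
(a) |A ∩ B| / |A| < 3/5: fails.
(b) A ⊄ B (|A ∖ B| ≥ 1): holds.
(c) |A ∩ B| < |A ∖ B|: fails.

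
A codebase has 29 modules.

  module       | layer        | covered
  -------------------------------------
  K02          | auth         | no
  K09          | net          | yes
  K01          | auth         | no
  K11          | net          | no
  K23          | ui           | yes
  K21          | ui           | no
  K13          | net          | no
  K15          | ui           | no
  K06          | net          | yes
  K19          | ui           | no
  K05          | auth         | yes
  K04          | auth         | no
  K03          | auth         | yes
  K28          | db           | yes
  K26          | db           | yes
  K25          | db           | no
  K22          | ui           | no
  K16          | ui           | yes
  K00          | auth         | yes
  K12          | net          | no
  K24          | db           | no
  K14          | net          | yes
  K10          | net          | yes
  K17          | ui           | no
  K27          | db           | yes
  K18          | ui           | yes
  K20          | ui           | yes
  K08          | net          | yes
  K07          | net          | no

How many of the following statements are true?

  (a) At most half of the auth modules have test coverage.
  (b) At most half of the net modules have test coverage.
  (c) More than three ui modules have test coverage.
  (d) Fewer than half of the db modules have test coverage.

2

(a) auth: |A| = 6, |A ∩ B| = 3; needs |A ∩ B| ≤ |A ∖ B| — true.
(b) net: |A| = 9, |A ∩ B| = 5; needs |A ∩ B| ≤ |A ∖ B| — false.
(c) ui: |A| = 9, |A ∩ B| = 4; needs |A ∩ B| > 3 — true.
(d) db: |A| = 5, |A ∩ B| = 3; needs |A ∩ B| < |A ∖ B| — false.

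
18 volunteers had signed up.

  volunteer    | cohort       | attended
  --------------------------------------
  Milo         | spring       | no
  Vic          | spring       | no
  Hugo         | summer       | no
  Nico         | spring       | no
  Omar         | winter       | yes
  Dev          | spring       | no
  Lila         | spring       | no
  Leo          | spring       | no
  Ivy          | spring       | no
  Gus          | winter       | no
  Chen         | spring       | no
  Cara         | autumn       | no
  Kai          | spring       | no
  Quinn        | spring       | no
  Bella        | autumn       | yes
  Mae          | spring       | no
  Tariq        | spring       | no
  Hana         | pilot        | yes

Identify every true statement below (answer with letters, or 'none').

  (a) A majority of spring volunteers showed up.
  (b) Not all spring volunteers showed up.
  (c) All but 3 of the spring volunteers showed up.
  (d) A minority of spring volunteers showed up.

(b), (d)

|A| = 12, |A ∩ B| = 0, |A ∖ B| = 12.
(a) |A ∩ B| > |A ∖ B|: fails.
(b) A ⊄ B (|A ∖ B| ≥ 1): holds.
(c) |A ∖ B| = 3: fails.
(d) |A ∩ B| < |A ∖ B|: holds.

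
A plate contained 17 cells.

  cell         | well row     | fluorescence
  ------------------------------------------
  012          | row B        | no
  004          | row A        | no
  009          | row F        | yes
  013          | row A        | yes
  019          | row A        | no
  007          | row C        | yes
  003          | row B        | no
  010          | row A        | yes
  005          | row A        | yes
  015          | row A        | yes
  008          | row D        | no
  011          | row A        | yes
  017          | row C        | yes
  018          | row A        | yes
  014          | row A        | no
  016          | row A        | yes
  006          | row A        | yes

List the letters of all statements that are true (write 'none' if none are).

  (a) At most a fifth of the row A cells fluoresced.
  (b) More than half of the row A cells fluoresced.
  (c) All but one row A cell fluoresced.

|A| = 11, |A ∩ B| = 8, |A ∖ B| = 3.
(a) |A ∩ B| / |A| ≤ 1/5: fails.
(b) |A ∩ B| > |A ∖ B|: holds.
(c) |A ∖ B| = 1: fails.

(b)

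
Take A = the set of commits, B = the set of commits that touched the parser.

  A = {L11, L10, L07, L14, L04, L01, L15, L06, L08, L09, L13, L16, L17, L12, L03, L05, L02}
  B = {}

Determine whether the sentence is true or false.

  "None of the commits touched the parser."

True

The determiner here denotes the relation: A ∩ B = ∅ (|A ∩ B| = 0).
|A| = 17, |A ∩ B| = 0, |A ∖ B| = 17.
So the statement is true.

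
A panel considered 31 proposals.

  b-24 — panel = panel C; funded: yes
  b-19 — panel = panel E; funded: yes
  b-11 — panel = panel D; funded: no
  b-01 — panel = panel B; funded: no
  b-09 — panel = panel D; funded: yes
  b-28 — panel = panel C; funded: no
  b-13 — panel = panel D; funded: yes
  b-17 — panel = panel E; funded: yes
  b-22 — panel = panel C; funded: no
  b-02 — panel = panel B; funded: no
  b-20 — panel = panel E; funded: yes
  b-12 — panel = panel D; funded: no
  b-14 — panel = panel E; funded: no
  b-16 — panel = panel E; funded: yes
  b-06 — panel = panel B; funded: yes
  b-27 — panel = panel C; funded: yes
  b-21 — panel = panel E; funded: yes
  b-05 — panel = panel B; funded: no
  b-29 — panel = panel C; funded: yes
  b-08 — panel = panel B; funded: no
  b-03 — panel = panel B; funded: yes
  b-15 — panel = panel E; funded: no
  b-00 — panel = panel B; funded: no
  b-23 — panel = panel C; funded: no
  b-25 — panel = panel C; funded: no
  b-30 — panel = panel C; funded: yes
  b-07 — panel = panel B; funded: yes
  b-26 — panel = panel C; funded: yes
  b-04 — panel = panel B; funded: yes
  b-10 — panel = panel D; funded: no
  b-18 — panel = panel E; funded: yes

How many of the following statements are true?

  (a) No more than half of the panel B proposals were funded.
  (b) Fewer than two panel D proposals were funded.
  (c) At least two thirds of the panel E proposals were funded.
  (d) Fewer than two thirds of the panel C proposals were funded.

(a) panel B: |A| = 9, |A ∩ B| = 4; needs |A ∩ B| ≤ |A ∖ B| — true.
(b) panel D: |A| = 5, |A ∩ B| = 2; needs |A ∩ B| < 2 — false.
(c) panel E: |A| = 8, |A ∩ B| = 6; needs |A ∩ B| / |A| ≥ 2/3 — true.
(d) panel C: |A| = 9, |A ∩ B| = 5; needs |A ∩ B| / |A| < 2/3 — true.

3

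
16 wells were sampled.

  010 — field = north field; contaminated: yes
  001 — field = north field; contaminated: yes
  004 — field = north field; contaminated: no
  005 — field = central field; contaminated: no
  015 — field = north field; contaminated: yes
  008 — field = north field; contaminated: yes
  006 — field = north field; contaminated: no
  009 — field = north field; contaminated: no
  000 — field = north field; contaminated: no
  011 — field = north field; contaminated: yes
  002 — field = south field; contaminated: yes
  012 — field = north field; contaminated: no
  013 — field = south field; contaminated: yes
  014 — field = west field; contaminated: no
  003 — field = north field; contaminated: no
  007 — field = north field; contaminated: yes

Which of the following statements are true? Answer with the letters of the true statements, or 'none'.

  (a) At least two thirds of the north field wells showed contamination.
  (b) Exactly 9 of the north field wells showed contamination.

none

|A| = 12, |A ∩ B| = 6, |A ∖ B| = 6.
(a) |A ∩ B| / |A| ≥ 2/3: fails.
(b) |A ∩ B| = 9: fails.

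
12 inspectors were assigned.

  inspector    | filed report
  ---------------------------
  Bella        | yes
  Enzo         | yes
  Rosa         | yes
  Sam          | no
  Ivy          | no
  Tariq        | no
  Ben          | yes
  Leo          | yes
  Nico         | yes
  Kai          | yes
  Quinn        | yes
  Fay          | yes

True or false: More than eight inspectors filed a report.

True

The determiner here denotes the relation: |A ∩ B| > 8.
A (the restrictor) = {Bella, Enzo, Rosa, Sam, Ivy, Tariq, Ben, Leo, Nico, Kai, Quinn, Fay}, |A| = 12.
A ∩ B = {Bella, Enzo, Rosa, Ben, Leo, Nico, Kai, Quinn, Fay}, so |A ∩ B| = 9.
|A ∩ B| = 9, so the statement is true.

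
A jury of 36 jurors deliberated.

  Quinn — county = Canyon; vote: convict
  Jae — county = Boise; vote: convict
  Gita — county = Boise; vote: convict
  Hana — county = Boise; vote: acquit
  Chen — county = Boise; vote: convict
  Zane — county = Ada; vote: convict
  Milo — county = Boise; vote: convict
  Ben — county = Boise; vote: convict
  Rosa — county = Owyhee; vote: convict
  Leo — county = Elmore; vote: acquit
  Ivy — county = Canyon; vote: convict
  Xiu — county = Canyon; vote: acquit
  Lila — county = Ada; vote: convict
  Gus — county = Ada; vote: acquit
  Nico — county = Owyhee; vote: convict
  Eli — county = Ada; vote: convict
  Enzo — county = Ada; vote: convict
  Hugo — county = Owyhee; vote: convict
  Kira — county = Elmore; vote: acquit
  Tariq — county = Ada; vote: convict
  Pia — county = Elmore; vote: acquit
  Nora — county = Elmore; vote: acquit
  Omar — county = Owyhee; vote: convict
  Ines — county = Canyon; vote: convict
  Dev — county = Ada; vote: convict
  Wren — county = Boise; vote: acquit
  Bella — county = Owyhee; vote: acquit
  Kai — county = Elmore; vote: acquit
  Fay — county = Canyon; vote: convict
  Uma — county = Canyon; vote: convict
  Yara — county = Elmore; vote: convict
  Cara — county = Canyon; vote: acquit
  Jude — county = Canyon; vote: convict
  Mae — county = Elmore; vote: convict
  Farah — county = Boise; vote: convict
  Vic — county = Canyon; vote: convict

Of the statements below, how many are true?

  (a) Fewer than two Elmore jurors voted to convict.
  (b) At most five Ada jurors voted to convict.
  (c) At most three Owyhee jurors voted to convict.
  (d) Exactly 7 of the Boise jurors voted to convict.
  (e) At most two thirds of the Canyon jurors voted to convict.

(a) Elmore: |A| = 7, |A ∩ B| = 2; needs |A ∩ B| < 2 — false.
(b) Ada: |A| = 7, |A ∩ B| = 6; needs |A ∩ B| ≤ 5 — false.
(c) Owyhee: |A| = 5, |A ∩ B| = 4; needs |A ∩ B| ≤ 3 — false.
(d) Boise: |A| = 8, |A ∩ B| = 6; needs |A ∩ B| = 7 — false.
(e) Canyon: |A| = 9, |A ∩ B| = 7; needs |A ∩ B| / |A| ≤ 2/3 — false.

0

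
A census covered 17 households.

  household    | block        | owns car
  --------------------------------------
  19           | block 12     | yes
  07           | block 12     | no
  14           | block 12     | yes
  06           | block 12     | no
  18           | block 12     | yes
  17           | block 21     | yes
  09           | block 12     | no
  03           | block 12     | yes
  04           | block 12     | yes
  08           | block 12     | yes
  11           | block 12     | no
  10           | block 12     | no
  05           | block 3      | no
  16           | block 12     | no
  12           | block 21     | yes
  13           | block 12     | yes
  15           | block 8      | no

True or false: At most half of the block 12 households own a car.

The determiner here denotes the relation: |A ∩ B| ≤ |A ∖ B|.
A (the restrictor) = {19, 07, 14, 06, 18, 09, 03, 04, 08, 11, 10, 16, 13}, |A| = 13.
A ∩ B = {19, 14, 18, 03, 04, 08, 13}, so |A ∩ B| = 7.
A ∖ B = {07, 06, 09, 11, 10, 16}, so |A ∖ B| = 6.
7 > 6, so the statement is false.

False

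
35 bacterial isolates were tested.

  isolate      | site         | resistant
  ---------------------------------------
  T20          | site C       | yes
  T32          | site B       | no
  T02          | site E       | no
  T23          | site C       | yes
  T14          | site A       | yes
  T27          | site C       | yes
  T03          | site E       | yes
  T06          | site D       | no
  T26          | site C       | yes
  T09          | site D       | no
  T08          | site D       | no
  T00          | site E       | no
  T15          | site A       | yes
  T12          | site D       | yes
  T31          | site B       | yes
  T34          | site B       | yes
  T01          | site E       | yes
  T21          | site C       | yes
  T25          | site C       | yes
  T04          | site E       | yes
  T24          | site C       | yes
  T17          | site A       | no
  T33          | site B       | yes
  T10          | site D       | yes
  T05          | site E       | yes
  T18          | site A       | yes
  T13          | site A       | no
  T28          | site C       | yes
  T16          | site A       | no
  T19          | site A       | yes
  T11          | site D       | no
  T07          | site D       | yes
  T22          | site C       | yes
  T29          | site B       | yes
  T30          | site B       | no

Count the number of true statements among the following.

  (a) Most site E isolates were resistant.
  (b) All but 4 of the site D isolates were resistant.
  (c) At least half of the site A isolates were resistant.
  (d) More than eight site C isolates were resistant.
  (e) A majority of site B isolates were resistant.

(a) site E: |A| = 6, |A ∩ B| = 4; needs |A ∩ B| > |A ∖ B| — true.
(b) site D: |A| = 7, |A ∩ B| = 3; needs |A ∖ B| = 4 — true.
(c) site A: |A| = 7, |A ∩ B| = 4; needs |A ∩ B| ≥ |A ∖ B| — true.
(d) site C: |A| = 9, |A ∩ B| = 9; needs |A ∩ B| > 8 — true.
(e) site B: |A| = 6, |A ∩ B| = 4; needs |A ∩ B| > |A ∖ B| — true.

5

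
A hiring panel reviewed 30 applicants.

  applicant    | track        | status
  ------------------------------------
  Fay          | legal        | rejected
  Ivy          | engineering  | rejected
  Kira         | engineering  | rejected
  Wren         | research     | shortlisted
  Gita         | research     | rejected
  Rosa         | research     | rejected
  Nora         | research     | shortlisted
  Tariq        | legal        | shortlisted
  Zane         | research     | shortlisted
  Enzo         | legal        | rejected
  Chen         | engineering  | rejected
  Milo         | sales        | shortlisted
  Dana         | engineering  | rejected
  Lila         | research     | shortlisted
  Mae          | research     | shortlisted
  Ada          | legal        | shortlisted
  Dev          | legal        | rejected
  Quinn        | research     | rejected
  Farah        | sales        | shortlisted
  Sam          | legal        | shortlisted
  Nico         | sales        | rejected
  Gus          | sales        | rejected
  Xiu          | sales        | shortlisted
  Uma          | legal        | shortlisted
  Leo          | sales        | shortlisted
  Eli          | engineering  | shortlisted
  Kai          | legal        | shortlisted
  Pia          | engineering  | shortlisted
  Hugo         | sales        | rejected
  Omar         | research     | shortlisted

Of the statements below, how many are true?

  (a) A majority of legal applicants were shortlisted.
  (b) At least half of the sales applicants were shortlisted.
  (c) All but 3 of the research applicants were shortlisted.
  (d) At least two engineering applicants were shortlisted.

4

(a) legal: |A| = 8, |A ∩ B| = 5; needs |A ∩ B| > |A ∖ B| — true.
(b) sales: |A| = 7, |A ∩ B| = 4; needs |A ∩ B| ≥ |A ∖ B| — true.
(c) research: |A| = 9, |A ∩ B| = 6; needs |A ∖ B| = 3 — true.
(d) engineering: |A| = 6, |A ∩ B| = 2; needs |A ∩ B| ≥ 2 — true.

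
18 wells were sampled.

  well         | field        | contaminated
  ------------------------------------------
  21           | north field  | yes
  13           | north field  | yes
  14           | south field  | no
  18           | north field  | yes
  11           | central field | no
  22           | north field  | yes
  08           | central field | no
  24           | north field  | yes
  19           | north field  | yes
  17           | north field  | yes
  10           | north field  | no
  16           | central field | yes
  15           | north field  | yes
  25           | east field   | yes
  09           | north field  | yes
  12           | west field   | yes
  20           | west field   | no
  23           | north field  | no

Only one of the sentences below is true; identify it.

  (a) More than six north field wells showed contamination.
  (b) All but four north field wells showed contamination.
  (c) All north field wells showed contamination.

(a)

|A| = 11, |A ∩ B| = 9, |A ∖ B| = 2.
(a) requires |A ∩ B| > 6: true.
(b) requires |A ∖ B| = 4: false.
(c) requires A ⊆ B, i.e. every element of A is in B (|A ∖ B| = 0): false.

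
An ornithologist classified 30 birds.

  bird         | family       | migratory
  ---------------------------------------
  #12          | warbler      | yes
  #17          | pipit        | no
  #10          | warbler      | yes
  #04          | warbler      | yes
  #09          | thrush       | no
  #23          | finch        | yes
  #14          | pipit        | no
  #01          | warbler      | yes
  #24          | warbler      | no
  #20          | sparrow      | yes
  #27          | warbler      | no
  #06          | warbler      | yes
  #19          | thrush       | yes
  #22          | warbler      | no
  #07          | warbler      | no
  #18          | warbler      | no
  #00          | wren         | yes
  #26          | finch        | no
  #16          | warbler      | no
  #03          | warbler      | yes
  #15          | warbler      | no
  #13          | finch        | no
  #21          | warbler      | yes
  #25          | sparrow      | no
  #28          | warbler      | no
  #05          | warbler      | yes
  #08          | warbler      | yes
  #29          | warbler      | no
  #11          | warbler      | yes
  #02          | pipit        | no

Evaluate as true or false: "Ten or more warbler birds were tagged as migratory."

The determiner here denotes the relation: |A ∩ B| ≥ 10.
|A| = 19, |A ∩ B| = 10, |A ∖ B| = 9.
|A ∩ B| = 10, so the statement is true.

True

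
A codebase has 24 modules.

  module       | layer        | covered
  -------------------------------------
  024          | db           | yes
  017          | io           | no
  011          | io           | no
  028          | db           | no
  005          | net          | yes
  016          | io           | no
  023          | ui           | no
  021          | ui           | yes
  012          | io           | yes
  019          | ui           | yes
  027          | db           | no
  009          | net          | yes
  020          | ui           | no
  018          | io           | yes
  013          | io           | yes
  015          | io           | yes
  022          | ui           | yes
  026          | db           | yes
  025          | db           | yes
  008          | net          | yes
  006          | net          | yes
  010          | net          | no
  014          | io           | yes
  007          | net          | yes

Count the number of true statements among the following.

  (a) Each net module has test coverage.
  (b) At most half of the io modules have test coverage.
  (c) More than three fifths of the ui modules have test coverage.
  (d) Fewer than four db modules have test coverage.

1

(a) net: |A| = 6, |A ∩ B| = 5; needs A ⊆ B, i.e. every element of A is in B (|A ∖ B| = 0) — false.
(b) io: |A| = 8, |A ∩ B| = 5; needs |A ∩ B| ≤ |A ∖ B| — false.
(c) ui: |A| = 5, |A ∩ B| = 3; needs |A ∩ B| / |A| > 3/5 — false.
(d) db: |A| = 5, |A ∩ B| = 3; needs |A ∩ B| < 4 — true.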